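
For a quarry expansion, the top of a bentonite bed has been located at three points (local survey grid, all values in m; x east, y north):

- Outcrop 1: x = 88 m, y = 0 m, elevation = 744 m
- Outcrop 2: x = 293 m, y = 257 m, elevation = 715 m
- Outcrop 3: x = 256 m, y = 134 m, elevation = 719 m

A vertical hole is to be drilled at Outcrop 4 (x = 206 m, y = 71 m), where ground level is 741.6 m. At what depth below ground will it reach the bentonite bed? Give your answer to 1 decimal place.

15.5 m

Let the plane be z = a·x + b·y + c.
Outcrop 2−Outcrop 1: 205a + 257b = −29;  Outcrop 3−Outcrop 1: 168a + 134b = −25.
Solving gives a = −0.16166, b = 0.01611.
Then c = 744 − a·88 − b·0 = 758.23.
At (206, 71): z_contact = −33.30 + 1.14 + 758.23 = 726.07 m.
Depth below ground = 741.6 − 726.07 = 15.5 m.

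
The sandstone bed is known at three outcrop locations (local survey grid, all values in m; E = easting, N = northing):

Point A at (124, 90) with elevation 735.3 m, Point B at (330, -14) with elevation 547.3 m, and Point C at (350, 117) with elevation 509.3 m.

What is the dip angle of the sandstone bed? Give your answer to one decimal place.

Let the plane be z = a·E + b·N + c.
Point B−Point A: 206a − 104b = −188;  Point C−Point A: 226a + 27b = −226.
Solving gives a = −0.98328, b = −0.13996.
Gradient magnitude |∇z| = √(a² + b²) = √(0.96684 + 0.01959) = 0.99319.
True dip = arctan(0.99319) = 44.8°, dipping toward E (azimuth ≈ 082°).

44.8°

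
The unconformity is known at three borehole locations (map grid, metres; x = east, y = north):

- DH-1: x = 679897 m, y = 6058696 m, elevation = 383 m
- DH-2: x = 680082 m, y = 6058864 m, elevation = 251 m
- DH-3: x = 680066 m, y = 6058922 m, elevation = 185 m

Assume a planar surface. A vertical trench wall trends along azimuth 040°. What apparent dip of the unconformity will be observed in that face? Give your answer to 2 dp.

33.15°

Let the plane be z = a·x + b·y + c.
DH-2−DH-1: 185a + 168b = −132;  DH-3−DH-1: 169a + 226b = −198.
Solving gives a = 0.25578, b = −1.06737.
Unit vector along 040° is (sin 40°, cos 40°) = (0.6428, 0.7660).
Slope in that direction = a·(0.6428) + b·(0.7660) = −0.65325.
Apparent dip = arctan|0.65325| = 33.15° (true dip is 47.7°, so apparent ≤ true as expected).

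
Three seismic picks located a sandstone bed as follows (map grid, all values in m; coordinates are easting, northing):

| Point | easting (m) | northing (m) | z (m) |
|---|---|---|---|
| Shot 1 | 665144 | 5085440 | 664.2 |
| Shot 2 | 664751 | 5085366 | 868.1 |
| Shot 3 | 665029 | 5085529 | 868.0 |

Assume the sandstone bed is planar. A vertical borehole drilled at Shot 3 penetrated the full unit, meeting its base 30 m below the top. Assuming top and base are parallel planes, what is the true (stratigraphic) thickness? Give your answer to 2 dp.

16.56 m

Let the plane be z = a·easting + b·northing + c.
Shot 2−Shot 1: −393a − 74b = 203.9;  Shot 3−Shot 1: −115a + 89b = 203.8.
Solving gives a = −0.76410, b = 1.30257.
|∇z| = √(a²+b²) = 1.51014, so dip δ = arctan(1.51014) = 56.49°.
True thickness = vertical thickness × cos δ = 30 × cos 56.49° = 16.56 m.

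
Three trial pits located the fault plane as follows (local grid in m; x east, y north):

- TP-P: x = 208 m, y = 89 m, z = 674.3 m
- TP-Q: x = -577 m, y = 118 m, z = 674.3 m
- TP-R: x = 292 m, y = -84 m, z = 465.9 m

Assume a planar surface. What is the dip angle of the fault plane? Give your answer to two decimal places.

50.83°

Let the plane be z = a·x + b·y + c.
TP-Q−TP-P: −785a + 29b = 0;  TP-R−TP-P: 84a − 173b = −208.4.
Solving gives a = 0.04531, b = 1.22663.
Gradient magnitude |∇z| = √(a² + b²) = √(0.00205 + 1.50461) = 1.22746.
True dip = arctan(1.22746) = 50.83°, dipping toward S (azimuth ≈ 182°).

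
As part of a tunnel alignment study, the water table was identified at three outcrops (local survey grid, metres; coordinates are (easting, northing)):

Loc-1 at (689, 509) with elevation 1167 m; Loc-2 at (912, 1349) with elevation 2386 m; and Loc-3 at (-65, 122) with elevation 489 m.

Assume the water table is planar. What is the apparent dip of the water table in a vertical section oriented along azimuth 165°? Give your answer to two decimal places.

Let the plane be z = a·E + b·N + c.
Loc-2−Loc-1: 223a + 840b = 1219;  Loc-3−Loc-1: −754a − 387b = −678.
Solving gives a = 0.17871, b = 1.40375.
Unit vector along 165° is (sin 165°, cos 165°) = (0.2588, -0.9659).
Slope in that direction = a·(0.2588) + b·(-0.9659) = −1.30966.
Apparent dip = arctan|1.30966| = 52.64° (true dip is 54.8°, so apparent ≤ true as expected).

52.64°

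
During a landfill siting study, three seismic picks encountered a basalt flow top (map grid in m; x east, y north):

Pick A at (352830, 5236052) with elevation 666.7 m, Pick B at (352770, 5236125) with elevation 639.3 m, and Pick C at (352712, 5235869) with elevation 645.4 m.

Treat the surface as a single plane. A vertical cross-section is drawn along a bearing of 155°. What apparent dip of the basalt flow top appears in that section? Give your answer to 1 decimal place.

13.1°

Two edge vectors: Pick A→Pick B = (-60, 73, -27.4), Pick A→Pick C = (-118, -183, -21.3).
Normal n = (Pick A→Pick B) × (Pick A→Pick C) = (-6569.1, 1955.2, 19594).
So ∂z/∂x = −n_x/n_z = 0.33526 and ∂z/∂y = −n_y/n_z = −0.09979.
Unit vector along 155° is (sin 155°, cos 155°) = (0.4226, -0.9063).
Slope in that direction = a·(0.4226) + b·(-0.9063) = 0.23212.
Apparent dip = arctan|0.23212| = 13.1° (true dip is 19.3°, so apparent ≤ true as expected).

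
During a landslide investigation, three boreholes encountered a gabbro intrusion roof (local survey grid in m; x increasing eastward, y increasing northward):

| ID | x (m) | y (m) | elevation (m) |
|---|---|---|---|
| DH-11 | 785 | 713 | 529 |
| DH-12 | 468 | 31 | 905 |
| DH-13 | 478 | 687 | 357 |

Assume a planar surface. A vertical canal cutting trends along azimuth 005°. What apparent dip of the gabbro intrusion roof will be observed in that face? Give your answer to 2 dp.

38.19°

Two edge vectors: DH-11→DH-12 = (-317, -682, 376), DH-11→DH-13 = (-307, -26, -172).
Normal n = (DH-11→DH-12) × (DH-11→DH-13) = (127080, -169956, -201132).
So ∂z/∂x = −n_x/n_z = 0.63182 and ∂z/∂y = −n_y/n_z = −0.84500.
Unit vector along 005° is (sin 5°, cos 5°) = (0.0872, 0.9962).
Slope in that direction = a·(0.0872) + b·(0.9962) = −0.78671.
Apparent dip = arctan|0.78671| = 38.19° (true dip is 46.5°, so apparent ≤ true as expected).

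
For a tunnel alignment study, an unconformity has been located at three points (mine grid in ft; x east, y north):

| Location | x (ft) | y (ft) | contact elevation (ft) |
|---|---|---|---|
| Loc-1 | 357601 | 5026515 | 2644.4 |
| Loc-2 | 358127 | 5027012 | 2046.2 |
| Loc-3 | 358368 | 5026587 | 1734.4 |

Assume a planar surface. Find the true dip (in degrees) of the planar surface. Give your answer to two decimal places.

Let the plane be z = a·x + b·y + c.
Loc-2−Loc-1: 526a + 497b = −598.2;  Loc-3−Loc-1: 767a + 72b = −910.
Solving gives a = −1.19187, b = 0.05779.
Gradient magnitude |∇z| = √(a² + b²) = √(1.42054 + 0.00334) = 1.19327.
True dip = arctan(1.19327) = 50.04°, dipping toward E (azimuth ≈ 093°).

50.04°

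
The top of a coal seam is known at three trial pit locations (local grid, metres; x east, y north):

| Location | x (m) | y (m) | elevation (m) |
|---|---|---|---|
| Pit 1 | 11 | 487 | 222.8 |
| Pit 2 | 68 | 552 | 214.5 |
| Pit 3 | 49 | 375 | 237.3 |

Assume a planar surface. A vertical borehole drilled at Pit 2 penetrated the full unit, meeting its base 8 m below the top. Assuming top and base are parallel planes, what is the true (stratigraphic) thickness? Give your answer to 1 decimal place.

Let the plane be z = a·x + b·y + c.
Pit 2−Pit 1: 57a + 65b = −8.3;  Pit 3−Pit 1: 38a − 112b = 14.5.
Solving gives a = 0.00146, b = −0.12897.
|∇z| = √(a²+b²) = 0.12898, so dip δ = arctan(0.12898) = 7.35°.
True thickness = vertical thickness × cos δ = 8 × cos 7.35° = 7.9 m.

7.9 m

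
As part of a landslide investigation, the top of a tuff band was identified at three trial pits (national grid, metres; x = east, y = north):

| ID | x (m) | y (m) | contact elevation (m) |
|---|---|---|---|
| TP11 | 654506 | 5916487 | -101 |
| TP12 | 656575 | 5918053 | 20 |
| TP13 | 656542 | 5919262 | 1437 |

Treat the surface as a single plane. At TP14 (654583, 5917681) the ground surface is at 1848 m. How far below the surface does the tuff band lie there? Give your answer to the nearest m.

639 m

Two edge vectors: TP11→TP12 = (2069, 1566, 121), TP11→TP13 = (2036, 2775, 1538).
Normal n = (TP11→TP12) × (TP11→TP13) = (2072733, -2935766, 2553099).
So ∂z/∂x = −n_x/n_z = −0.81184983 and ∂z/∂y = −n_y/n_z = 1.14988334.
Intercept c from TP11: -101 + 531360.59 − 6803269.82 = −6272010.23.
At (654583, 5917681): z_contact = −531423.1 + 6804642.8 − 6272010.23 = 1209.4 m.
Depth below ground = 1848 − 1209.4 = 639 m.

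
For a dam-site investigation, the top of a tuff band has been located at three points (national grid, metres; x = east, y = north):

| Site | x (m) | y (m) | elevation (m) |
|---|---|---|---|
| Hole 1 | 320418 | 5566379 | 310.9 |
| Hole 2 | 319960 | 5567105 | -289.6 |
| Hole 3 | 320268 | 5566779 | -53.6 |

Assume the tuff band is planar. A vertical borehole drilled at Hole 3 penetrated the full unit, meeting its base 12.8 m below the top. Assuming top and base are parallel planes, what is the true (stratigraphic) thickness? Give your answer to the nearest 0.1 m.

Two edge vectors: Hole 1→Hole 2 = (-458, 726, -600.5), Hole 1→Hole 3 = (-150, 400, -364.5).
Normal n = (Hole 1→Hole 2) × (Hole 1→Hole 3) = (-24427, -76866, -74300).
So ∂z/∂x = −n_x/n_z = −0.32876 and ∂z/∂y = −n_y/n_z = −1.03454.
|∇z| = √(a²+b²) = 1.08552, so dip δ = arctan(1.08552) = 47.35°.
True thickness = vertical thickness × cos δ = 12.8 × cos 47.35° = 8.7 m.

8.7 m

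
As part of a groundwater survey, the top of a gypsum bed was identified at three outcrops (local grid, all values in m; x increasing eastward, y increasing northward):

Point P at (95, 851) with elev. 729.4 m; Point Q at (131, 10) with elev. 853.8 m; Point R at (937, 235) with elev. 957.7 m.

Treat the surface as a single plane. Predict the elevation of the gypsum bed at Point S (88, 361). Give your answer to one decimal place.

Two edge vectors: Point P→Point Q = (36, -841, 124.4), Point P→Point R = (842, -616, 228.3).
Normal n = (Point P→Point Q) × (Point P→Point R) = (-115369.9, 96526, 685946).
So ∂z/∂x = −n_x/n_z = 0.16819 and ∂z/∂y = −n_y/n_z = −0.14072.
Intercept c from Point P: 729.4 − 15.98 + 119.75 = 833.17.
At (88, 361): z = 14.8 − 50.8 + 833.17 = 797.2 m.

797.2 m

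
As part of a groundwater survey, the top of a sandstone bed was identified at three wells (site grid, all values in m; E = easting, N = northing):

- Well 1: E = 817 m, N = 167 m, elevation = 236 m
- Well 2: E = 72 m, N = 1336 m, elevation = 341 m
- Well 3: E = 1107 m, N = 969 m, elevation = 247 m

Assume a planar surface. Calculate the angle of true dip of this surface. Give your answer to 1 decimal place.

5.0°

Let the plane be z = a·E + b·N + c.
Well 2−Well 1: −745a + 1169b = 105;  Well 3−Well 1: 290a + 802b = 11.
Solving gives a = −0.07619, b = 0.04127.
Gradient magnitude |∇z| = √(a² + b²) = √(0.00580 + 0.00170) = 0.08665.
True dip = arctan(0.08665) = 5.0°, dipping toward ESE (azimuth ≈ 118°).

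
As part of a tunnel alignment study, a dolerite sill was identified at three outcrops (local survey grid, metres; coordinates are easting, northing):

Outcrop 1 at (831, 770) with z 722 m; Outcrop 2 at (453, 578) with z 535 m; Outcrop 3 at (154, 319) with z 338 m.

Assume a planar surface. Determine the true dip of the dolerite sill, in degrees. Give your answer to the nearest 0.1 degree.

Two edge vectors: Outcrop 1→Outcrop 2 = (-378, -192, -187), Outcrop 1→Outcrop 3 = (-677, -451, -384).
Normal n = (Outcrop 1→Outcrop 2) × (Outcrop 1→Outcrop 3) = (-10609, -18553, 40494).
So ∂z/∂easting = −n_x/n_z = 0.26199 and ∂z/∂northing = −n_y/n_z = 0.45817.
Gradient magnitude |∇z| = √(a² + b²) = √(0.06864 + 0.20992) = 0.52778.
True dip = arctan(0.52778) = 27.8°, dipping toward SSW (azimuth ≈ 210°).

27.8°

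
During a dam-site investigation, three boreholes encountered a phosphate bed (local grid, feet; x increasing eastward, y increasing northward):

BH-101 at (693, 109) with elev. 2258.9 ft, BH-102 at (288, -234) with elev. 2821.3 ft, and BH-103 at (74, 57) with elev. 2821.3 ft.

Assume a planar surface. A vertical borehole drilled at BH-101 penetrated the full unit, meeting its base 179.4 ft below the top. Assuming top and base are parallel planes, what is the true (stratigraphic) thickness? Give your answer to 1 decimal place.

Let the plane be z = a·x + b·y + c.
BH-102−BH-101: −405a − 343b = 562.4;  BH-103−BH-101: −619a − 52b = 562.4.
Solving gives a = −0.85570, b = −0.62928.
|∇z| = √(a²+b²) = 1.06217, so dip δ = arctan(1.06217) = 46.73°.
True thickness = vertical thickness × cos δ = 179.4 × cos 46.73° = 123.0 ft.

123.0 ft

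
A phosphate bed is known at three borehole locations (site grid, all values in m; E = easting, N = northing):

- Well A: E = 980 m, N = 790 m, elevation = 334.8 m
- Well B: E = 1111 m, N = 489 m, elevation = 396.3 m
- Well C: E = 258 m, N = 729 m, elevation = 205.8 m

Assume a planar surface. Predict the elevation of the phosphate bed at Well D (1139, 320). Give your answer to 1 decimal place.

Two edge vectors: Well A→Well B = (131, -301, 61.5), Well A→Well C = (-722, -61, -129).
Normal n = (Well A→Well B) × (Well A→Well C) = (42580.5, -27504, -225313).
So ∂z/∂E = −n_x/n_z = 0.188984 and ∂z/∂N = −n_y/n_z = −0.122070.
Intercept c from Well A: 334.8 − 185.20 + 96.44 = 246.03.
At (1139, 320): z = 215.3 − 39.1 + 246.03 = 422.2 m.

422.2 m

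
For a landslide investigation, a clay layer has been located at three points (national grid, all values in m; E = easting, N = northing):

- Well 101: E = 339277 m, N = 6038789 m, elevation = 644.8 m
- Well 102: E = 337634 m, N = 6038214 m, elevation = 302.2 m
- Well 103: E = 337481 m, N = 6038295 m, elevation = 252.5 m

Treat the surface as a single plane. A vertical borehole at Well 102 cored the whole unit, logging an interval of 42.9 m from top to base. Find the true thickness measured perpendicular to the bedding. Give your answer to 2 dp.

41.23 m

Let the plane be z = a·E + b·N + c.
Well 102−Well 101: −1643a − 575b = −342.6;  Well 103−Well 101: −1796a − 494b = −392.3.
Solving gives a = 0.25481, b = −0.13227.
|∇z| = √(a²+b²) = 0.28710, so dip δ = arctan(0.28710) = 16.02°.
True thickness = vertical thickness × cos δ = 42.9 × cos 16.02° = 41.23 m.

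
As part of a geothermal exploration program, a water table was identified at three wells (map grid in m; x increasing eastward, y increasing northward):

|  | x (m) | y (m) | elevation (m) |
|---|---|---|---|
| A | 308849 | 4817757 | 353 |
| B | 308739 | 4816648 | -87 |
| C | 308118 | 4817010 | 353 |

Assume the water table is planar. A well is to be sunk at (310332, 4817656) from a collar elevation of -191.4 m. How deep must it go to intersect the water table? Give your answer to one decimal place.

169.3 m

Two edge vectors: A→B = (-110, -1109, -440), A→C = (-731, -747, 0).
Normal n = (A→B) × (A→C) = (-328680, 321640, -728509).
So ∂z/∂x = −n_x/n_z = −0.451168071 and ∂z/∂y = −n_y/n_z = 0.441504498.
Intercept c from A: 353 + 139342.81 − 2127061.38 = −1987365.58.
At (310332, 4817656): z_contact = −140011.89 + 2127016.79 − 1987365.58 = -360.67 m.
Depth below ground = -191.4 − (-360.67) = 169.3 m.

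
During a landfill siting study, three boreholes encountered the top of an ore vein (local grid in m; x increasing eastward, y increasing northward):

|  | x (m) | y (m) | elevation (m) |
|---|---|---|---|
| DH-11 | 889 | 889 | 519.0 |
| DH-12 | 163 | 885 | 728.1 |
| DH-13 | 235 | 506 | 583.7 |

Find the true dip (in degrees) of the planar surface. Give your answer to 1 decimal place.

Two edge vectors: DH-11→DH-12 = (-726, -4, 209.1), DH-11→DH-13 = (-654, -383, 64.7).
Normal n = (DH-11→DH-12) × (DH-11→DH-13) = (79826.5, -89779.2, 275442).
So ∂z/∂x = −n_x/n_z = −0.28981 and ∂z/∂y = −n_y/n_z = 0.32595.
Gradient magnitude |∇z| = √(a² + b²) = √(0.08399 + 0.10624) = 0.43616.
True dip = arctan(0.43616) = 23.6°, dipping toward SE (azimuth ≈ 138°).

23.6°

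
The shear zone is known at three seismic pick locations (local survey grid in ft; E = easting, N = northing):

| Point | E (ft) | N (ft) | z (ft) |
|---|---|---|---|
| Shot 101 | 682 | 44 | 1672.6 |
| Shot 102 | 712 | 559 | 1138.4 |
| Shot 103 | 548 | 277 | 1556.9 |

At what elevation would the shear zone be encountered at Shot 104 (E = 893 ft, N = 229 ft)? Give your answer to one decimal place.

1309.8 ft

Two edge vectors: Shot 101→Shot 102 = (30, 515, -534.2), Shot 101→Shot 103 = (-134, 233, -115.7).
Normal n = (Shot 101→Shot 102) × (Shot 101→Shot 103) = (64883.1, 75053.8, 76000).
So ∂z/∂E = −n_x/n_z = −0.85373 and ∂z/∂N = −n_y/n_z = −0.98755.
Intercept c from Shot 101: 1672.6 + 582.24 + 43.45 = 2298.29.
At (893, 229): z = −762.4 − 226.1 + 2298.29 = 1309.8 ft.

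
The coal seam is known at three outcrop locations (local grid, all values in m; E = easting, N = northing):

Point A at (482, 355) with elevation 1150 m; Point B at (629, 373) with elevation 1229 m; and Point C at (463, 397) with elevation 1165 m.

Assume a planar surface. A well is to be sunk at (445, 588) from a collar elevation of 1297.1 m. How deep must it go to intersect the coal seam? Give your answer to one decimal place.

31.9 m

Two edge vectors: Point A→Point B = (147, 18, 79), Point A→Point C = (-19, 42, 15).
Normal n = (Point A→Point B) × (Point A→Point C) = (-3048, -3706, 6516).
So ∂z/∂E = −n_x/n_z = 0.46777 and ∂z/∂N = −n_y/n_z = 0.56875.
Intercept c from Point A: 1150 − 225.47 − 201.91 = 722.63.
At (445, 588): z_contact = 208.16 + 334.43 + 722.63 = 1265.21 m.
Depth below ground = 1297.1 − 1265.21 = 31.9 m.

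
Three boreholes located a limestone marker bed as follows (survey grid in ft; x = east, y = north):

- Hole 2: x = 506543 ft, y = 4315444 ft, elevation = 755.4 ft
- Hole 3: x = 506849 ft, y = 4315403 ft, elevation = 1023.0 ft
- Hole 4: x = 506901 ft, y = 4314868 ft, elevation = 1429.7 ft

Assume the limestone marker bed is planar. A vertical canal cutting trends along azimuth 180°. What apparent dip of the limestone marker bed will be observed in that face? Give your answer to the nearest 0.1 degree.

Two edge vectors: Hole 2→Hole 3 = (306, -41, 267.6), Hole 2→Hole 4 = (358, -576, 674.3).
Normal n = (Hole 2→Hole 3) × (Hole 2→Hole 4) = (126491.3, -110535, -161578).
So ∂z/∂x = −n_x/n_z = 0.78285 and ∂z/∂y = −n_y/n_z = −0.68410.
Unit vector along 180° is (sin 180°, cos 180°) = (0.0000, -1.0000).
Slope in that direction = a·(0.0000) + b·(-1.0000) = 0.68410.
Apparent dip = arctan|0.68410| = 34.4° (true dip is 46.1°, so apparent ≤ true as expected).

34.4°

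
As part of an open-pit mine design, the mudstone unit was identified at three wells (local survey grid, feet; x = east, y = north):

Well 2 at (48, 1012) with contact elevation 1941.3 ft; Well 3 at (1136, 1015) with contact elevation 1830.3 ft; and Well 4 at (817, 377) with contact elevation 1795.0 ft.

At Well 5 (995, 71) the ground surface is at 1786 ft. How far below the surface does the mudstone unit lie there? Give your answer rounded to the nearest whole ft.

Let the plane be z = a·x + b·y + c.
Well 3−Well 2: 1088a + 3b = −111;  Well 4−Well 2: 769a − 635b = −146.3.
Solving gives a = −0.10232, b = 0.10649.
Then c = 1941.3 − a·48 − b·1012 = 1838.45.
At (995, 71): z_contact = −101.8 + 7.6 + 1838.45 = 1744.2 ft.
Depth below ground = 1786 − 1744.2 = 42 ft.

42 ft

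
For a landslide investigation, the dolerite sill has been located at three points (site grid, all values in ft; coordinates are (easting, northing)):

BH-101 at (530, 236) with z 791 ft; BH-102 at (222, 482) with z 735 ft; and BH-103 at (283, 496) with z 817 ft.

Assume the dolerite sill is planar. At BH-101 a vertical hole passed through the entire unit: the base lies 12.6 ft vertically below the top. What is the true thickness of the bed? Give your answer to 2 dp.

6.78 ft

Two edge vectors: BH-101→BH-102 = (-308, 246, -56), BH-101→BH-103 = (-247, 260, 26).
Normal n = (BH-101→BH-102) × (BH-101→BH-103) = (20956, 21840, -19318).
So ∂z/∂E = −n_x/n_z = 1.08479 and ∂z/∂N = −n_y/n_z = 1.13055.
|∇z| = √(a²+b²) = 1.56682, so dip δ = arctan(1.56682) = 57.45°.
True thickness = vertical thickness × cos δ = 12.6 × cos 57.45° = 6.78 ft.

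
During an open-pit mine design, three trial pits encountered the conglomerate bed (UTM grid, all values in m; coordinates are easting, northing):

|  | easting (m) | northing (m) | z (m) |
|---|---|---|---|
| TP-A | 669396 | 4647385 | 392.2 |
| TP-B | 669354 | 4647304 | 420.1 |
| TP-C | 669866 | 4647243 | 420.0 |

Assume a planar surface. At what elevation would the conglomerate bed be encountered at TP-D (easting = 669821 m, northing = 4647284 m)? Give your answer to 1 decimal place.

Two edge vectors: TP-A→TP-B = (-42, -81, 27.9), TP-A→TP-C = (470, -142, 27.8).
Normal n = (TP-A→TP-B) × (TP-A→TP-C) = (1710, 14280.6, 44034).
So ∂z/∂easting = −n_x/n_z = −0.038833629 and ∂z/∂northing = −n_y/n_z = −0.324308489.
Intercept c from TP-A: 392.2 + 25995.08 + 1507186.41 = 1533573.68.
At (669821, 4647284): z = −26011.6 − 1507153.7 + 1533573.68 = 408.5 m.

408.5 m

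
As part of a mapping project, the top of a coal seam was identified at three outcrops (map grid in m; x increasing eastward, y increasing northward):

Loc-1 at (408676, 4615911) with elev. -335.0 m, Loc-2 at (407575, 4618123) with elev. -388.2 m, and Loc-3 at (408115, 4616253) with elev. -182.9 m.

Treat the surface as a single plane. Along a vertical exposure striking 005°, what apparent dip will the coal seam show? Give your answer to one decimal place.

Let the plane be z = a·x + b·y + c.
Loc-2−Loc-1: −1101a + 2212b = −53.2;  Loc-3−Loc-1: −561a + 342b = 152.1.
Solving gives a = −0.41028, b = −0.22826.
Unit vector along 005° is (sin 5°, cos 5°) = (0.0872, 0.9962).
Slope in that direction = a·(0.0872) + b·(0.9962) = −0.26315.
Apparent dip = arctan|0.26315| = 14.7° (true dip is 25.2°, so apparent ≤ true as expected).

14.7°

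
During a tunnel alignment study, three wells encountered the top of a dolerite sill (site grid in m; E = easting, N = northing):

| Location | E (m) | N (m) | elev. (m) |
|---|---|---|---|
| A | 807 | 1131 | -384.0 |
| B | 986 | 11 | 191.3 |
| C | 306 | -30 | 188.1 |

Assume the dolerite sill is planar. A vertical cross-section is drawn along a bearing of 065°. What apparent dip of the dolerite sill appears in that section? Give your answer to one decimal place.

Two edge vectors: A→B = (179, -1120, 575.3), A→C = (-501, -1161, 572.1).
Normal n = (A→B) × (A→C) = (27171.3, -390631.2, -768939).
So ∂z/∂E = −n_x/n_z = 0.03534 and ∂z/∂N = −n_y/n_z = −0.50801.
Unit vector along 065° is (sin 65°, cos 65°) = (0.9063, 0.4226).
Slope in that direction = a·(0.9063) + b·(0.4226) = −0.18267.
Apparent dip = arctan|0.18267| = 10.4° (true dip is 27.0°, so apparent ≤ true as expected).

10.4°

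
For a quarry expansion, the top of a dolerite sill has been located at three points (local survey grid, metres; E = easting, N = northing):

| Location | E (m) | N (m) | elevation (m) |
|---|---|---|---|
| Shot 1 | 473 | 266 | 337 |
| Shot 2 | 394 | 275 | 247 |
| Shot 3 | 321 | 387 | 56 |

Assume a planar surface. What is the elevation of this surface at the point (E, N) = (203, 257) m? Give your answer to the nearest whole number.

71 m

Let the plane be z = a·E + b·N + c.
Shot 2−Shot 1: −79a + 9b = −90;  Shot 3−Shot 1: −152a + 121b = −281.
Solving gives a = 1.02075, b = −1.04004.
Then c = 337 − a·473 − b·266 = 130.83.
At (203, 257): z = 207.2 − 267.3 + 130.83 = 70.8 m.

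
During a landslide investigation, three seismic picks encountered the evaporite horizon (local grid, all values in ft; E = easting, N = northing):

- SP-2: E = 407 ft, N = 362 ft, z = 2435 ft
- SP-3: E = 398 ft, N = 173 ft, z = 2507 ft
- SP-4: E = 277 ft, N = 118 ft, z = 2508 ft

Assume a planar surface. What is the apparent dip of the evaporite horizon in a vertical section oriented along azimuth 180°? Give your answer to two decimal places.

Two edge vectors: SP-2→SP-3 = (-9, -189, 72), SP-2→SP-4 = (-130, -244, 73).
Normal n = (SP-2→SP-3) × (SP-2→SP-4) = (3771, -8703, -22374).
So ∂z/∂E = −n_x/n_z = 0.16854 and ∂z/∂N = −n_y/n_z = −0.38898.
Unit vector along 180° is (sin 180°, cos 180°) = (0.0000, -1.0000).
Slope in that direction = a·(0.0000) + b·(-1.0000) = 0.38898.
Apparent dip = arctan|0.38898| = 21.25° (true dip is 23.0°, so apparent ≤ true as expected).

21.25°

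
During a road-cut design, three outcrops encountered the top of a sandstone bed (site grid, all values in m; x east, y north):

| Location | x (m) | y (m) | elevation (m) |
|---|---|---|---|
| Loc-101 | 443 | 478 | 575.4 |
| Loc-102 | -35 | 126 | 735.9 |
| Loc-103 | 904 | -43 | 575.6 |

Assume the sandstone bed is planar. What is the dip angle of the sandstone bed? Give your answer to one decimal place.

15.2°

Two edge vectors: Loc-101→Loc-102 = (-478, -352, 160.5), Loc-101→Loc-103 = (461, -521, 0.2).
Normal n = (Loc-101→Loc-102) × (Loc-101→Loc-103) = (83550.1, 74086.1, 411310).
So ∂z/∂x = −n_x/n_z = −0.20313 and ∂z/∂y = −n_y/n_z = −0.18012.
Gradient magnitude |∇z| = √(a² + b²) = √(0.04126 + 0.03244) = 0.27149.
True dip = arctan(0.27149) = 15.2°, dipping toward NE (azimuth ≈ 048°).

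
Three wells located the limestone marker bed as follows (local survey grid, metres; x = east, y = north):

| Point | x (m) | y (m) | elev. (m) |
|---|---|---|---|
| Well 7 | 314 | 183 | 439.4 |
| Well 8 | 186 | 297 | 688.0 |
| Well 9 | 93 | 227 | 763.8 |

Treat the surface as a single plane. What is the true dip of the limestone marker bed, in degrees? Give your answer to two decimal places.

56.27°

Let the plane be z = a·x + b·y + c.
Well 8−Well 7: −128a + 114b = 248.6;  Well 9−Well 7: −221a + 44b = 324.4.
Solving gives a = −1.33132, b = 0.68589.
Gradient magnitude |∇z| = √(a² + b²) = √(1.77240 + 0.47045) = 1.49761.
True dip = arctan(1.49761) = 56.27°, dipping toward ESE (azimuth ≈ 117°).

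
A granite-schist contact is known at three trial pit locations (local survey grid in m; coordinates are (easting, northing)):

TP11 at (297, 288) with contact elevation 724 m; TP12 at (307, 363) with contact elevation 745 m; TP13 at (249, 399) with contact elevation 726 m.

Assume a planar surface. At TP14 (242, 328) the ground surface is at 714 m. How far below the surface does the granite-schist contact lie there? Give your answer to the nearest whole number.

7 m

Two edge vectors: TP11→TP12 = (10, 75, 21), TP11→TP13 = (-48, 111, 2).
Normal n = (TP11→TP12) × (TP11→TP13) = (-2181, -1028, 4710).
So ∂z/∂E = −n_x/n_z = 0.46306 and ∂z/∂N = −n_y/n_z = 0.21826.
Intercept c from TP11: 724 − 137.53 − 62.86 = 523.61.
At (242, 328): z_contact = 112.1 + 71.6 + 523.61 = 707.3 m.
Depth below ground = 714 − 707.3 = 7 m.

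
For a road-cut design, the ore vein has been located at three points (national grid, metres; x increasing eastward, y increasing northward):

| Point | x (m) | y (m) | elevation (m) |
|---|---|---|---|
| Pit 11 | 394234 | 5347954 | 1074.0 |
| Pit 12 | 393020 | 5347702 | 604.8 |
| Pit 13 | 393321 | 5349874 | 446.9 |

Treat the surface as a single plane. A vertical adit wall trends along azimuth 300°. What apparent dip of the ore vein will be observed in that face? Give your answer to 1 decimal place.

Two edge vectors: Pit 11→Pit 12 = (-1214, -252, -469.2), Pit 11→Pit 13 = (-913, 1920, -627.1).
Normal n = (Pit 11→Pit 12) × (Pit 11→Pit 13) = (1058893.2, -332919.8, -2560956).
So ∂z/∂x = −n_x/n_z = 0.41348 and ∂z/∂y = −n_y/n_z = −0.13000.
Unit vector along 300° is (sin 300°, cos 300°) = (-0.8660, 0.5000).
Slope in that direction = a·(-0.8660) + b·(0.5000) = −0.42308.
Apparent dip = arctan|0.42308| = 22.9° (true dip is 23.4°, so apparent ≤ true as expected).

22.9°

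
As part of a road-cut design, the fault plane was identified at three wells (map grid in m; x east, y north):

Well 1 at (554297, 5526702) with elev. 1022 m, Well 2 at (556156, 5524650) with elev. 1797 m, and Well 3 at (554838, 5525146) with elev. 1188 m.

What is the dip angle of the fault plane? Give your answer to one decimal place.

26.1°

Two edge vectors: Well 1→Well 2 = (1859, -2052, 775), Well 1→Well 3 = (541, -1556, 166).
Normal n = (Well 1→Well 2) × (Well 1→Well 3) = (865268, 110681, -1782472).
So ∂z/∂x = −n_x/n_z = 0.48543 and ∂z/∂y = −n_y/n_z = 0.06209.
Gradient magnitude |∇z| = √(a² + b²) = √(0.23564 + 0.00386) = 0.48939.
True dip = arctan(0.48939) = 26.1°, dipping toward W (azimuth ≈ 263°).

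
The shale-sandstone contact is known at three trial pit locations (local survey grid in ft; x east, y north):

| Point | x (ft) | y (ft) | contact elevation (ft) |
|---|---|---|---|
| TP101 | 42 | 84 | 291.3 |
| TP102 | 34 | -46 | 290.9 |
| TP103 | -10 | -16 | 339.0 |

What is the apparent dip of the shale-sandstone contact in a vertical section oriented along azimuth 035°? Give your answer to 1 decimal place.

28.6°

Two edge vectors: TP101→TP102 = (-8, -130, -0.4), TP101→TP103 = (-52, -100, 47.7).
Normal n = (TP101→TP102) × (TP101→TP103) = (-6241, 402.4, -5960).
So ∂z/∂x = −n_x/n_z = −1.04715 and ∂z/∂y = −n_y/n_z = 0.06752.
Unit vector along 035° is (sin 35°, cos 35°) = (0.5736, 0.8192).
Slope in that direction = a·(0.5736) + b·(0.8192) = −0.54531.
Apparent dip = arctan|0.54531| = 28.6° (true dip is 46.4°, so apparent ≤ true as expected).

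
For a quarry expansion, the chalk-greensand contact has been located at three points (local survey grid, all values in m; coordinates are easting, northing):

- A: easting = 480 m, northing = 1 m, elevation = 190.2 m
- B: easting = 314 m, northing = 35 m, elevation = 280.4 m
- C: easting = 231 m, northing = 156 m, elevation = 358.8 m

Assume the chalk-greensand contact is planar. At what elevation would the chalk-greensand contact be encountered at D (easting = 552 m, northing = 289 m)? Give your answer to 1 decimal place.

Let the plane be z = a·easting + b·northing + c.
B−A: −166a + 34b = 90.2;  C−A: −249a + 155b = 168.6.
Solving gives a = −0.47779, b = 0.32019.
Then c = 190.2 − a·480 − b·1 = 419.22.
At (552, 289): z = −263.7 + 92.5 + 419.22 = 248.0 m.

248.0 m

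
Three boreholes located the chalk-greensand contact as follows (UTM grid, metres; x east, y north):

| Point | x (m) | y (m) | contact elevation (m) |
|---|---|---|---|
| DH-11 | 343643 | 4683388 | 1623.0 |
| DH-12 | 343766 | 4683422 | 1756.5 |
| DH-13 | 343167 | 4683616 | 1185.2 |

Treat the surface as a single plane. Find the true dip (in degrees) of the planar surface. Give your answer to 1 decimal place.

Two edge vectors: DH-11→DH-12 = (123, 34, 133.5), DH-11→DH-13 = (-476, 228, -437.8).
Normal n = (DH-11→DH-12) × (DH-11→DH-13) = (-45323.2, -9696.6, 44228).
So ∂z/∂x = −n_x/n_z = 1.02476 and ∂z/∂y = −n_y/n_z = 0.21924.
Gradient magnitude |∇z| = √(a² + b²) = √(1.05014 + 0.04807) = 1.04795.
True dip = arctan(1.04795) = 46.3°, dipping toward WSW (azimuth ≈ 258°).

46.3°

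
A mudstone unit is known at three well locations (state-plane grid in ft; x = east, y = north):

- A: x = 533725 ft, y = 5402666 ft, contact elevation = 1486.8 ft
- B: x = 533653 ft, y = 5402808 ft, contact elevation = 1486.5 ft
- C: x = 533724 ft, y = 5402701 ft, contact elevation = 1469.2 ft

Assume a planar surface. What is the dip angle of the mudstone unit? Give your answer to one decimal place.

49.6°

Let the plane be z = a·x + b·y + c.
B−A: −72a + 142b = −0.3;  C−A: −1a + 35b = −17.6.
Solving gives a = −1.04655, b = −0.53276.
Gradient magnitude |∇z| = √(a² + b²) = √(1.09527 + 0.28383) = 1.17435.
True dip = arctan(1.17435) = 49.6°, dipping toward ENE (azimuth ≈ 063°).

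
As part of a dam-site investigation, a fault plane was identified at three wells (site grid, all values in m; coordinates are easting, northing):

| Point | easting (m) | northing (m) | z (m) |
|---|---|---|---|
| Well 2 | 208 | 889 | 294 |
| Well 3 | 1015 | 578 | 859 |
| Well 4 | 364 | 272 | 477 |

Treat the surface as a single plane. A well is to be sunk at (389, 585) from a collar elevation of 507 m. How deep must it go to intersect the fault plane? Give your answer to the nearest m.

Let the plane be z = a·easting + b·northing + c.
Well 3−Well 2: 807a − 311b = 565;  Well 4−Well 2: 156a − 617b = 183.
Solving gives a = 0.64907, b = −0.13249.
Then c = 294 − a·208 − b·889 = 276.78.
At (389, 585): z_contact = 252.5 − 77.5 + 276.78 = 451.8 m.
Depth below ground = 507 − 451.8 = 55 m.

55 m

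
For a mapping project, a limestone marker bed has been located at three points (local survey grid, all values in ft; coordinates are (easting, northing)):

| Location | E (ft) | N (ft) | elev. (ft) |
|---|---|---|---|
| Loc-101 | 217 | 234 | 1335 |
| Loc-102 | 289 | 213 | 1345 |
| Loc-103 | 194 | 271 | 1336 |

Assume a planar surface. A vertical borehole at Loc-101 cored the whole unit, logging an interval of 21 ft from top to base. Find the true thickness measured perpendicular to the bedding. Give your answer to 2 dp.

Two edge vectors: Loc-101→Loc-102 = (72, -21, 10), Loc-101→Loc-103 = (-23, 37, 1).
Normal n = (Loc-101→Loc-102) × (Loc-101→Loc-103) = (-391, -302, 2181).
So ∂z/∂E = −n_x/n_z = 0.17928 and ∂z/∂N = −n_y/n_z = 0.13847.
|∇z| = √(a²+b²) = 0.22652, so dip δ = arctan(0.22652) = 12.76°.
True thickness = vertical thickness × cos δ = 21 × cos 12.76° = 20.48 ft.

20.48 ft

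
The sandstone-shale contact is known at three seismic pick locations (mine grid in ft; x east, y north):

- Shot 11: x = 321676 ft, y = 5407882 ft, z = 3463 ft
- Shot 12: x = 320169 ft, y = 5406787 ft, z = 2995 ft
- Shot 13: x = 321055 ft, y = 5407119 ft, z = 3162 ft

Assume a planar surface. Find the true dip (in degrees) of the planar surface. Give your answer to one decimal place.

19.4°

Let the plane be z = a·x + b·y + c.
Shot 12−Shot 11: −1507a − 1095b = −468;  Shot 13−Shot 11: −621a − 763b = −301.
Solving gives a = 0.05851, b = 0.34688.
Gradient magnitude |∇z| = √(a² + b²) = √(0.00342 + 0.12032) = 0.35178.
True dip = arctan(0.35178) = 19.4°, dipping toward S (azimuth ≈ 190°).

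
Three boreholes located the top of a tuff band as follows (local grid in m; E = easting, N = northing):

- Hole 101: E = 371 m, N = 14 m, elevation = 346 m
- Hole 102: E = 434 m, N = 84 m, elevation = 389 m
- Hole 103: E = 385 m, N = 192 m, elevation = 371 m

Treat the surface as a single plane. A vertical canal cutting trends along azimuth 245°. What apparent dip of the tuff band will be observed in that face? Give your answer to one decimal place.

Two edge vectors: Hole 101→Hole 102 = (63, 70, 43), Hole 101→Hole 103 = (14, 178, 25).
Normal n = (Hole 101→Hole 102) × (Hole 101→Hole 103) = (-5904, -973, 10234).
So ∂z/∂E = −n_x/n_z = 0.57690 and ∂z/∂N = −n_y/n_z = 0.09508.
Unit vector along 245° is (sin 245°, cos 245°) = (-0.9063, -0.4226).
Slope in that direction = a·(-0.9063) + b·(-0.4226) = −0.56303.
Apparent dip = arctan|0.56303| = 29.4° (true dip is 30.3°, so apparent ≤ true as expected).

29.4°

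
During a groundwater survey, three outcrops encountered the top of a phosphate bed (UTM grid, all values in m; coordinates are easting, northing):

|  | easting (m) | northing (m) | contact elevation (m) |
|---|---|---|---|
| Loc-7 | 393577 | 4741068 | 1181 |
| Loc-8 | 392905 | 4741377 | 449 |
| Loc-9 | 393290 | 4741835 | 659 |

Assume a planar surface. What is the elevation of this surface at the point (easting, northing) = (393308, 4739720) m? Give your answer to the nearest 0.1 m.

Two edge vectors: Loc-7→Loc-8 = (-672, 309, -732), Loc-7→Loc-9 = (-287, 767, -522).
Normal n = (Loc-7→Loc-8) × (Loc-7→Loc-9) = (400146, -140700, -426741).
So ∂z/∂easting = −n_x/n_z = 0.937678826 and ∂z/∂northing = −n_y/n_z = −0.329708184.
Intercept c from Loc-7: 1181 − 369048.82 + 1563168.92 = 1195301.10.
At (393308, 4739720): z = 368796.6 − 1562724.5 + 1195301.10 = 1373.2 m.

1373.2 m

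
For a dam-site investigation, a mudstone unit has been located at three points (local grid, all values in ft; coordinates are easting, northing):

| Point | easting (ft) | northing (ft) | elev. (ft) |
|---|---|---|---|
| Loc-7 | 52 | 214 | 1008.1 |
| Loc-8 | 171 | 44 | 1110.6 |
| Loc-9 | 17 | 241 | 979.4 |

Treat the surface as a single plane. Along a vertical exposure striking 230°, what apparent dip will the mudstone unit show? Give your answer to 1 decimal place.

28.8°

Two edge vectors: Loc-7→Loc-8 = (119, -170, 102.5), Loc-7→Loc-9 = (-35, 27, -28.7).
Normal n = (Loc-7→Loc-8) × (Loc-7→Loc-9) = (2111.5, -172.2, -2737).
So ∂z/∂easting = −n_x/n_z = 0.77147 and ∂z/∂northing = −n_y/n_z = −0.06292.
Unit vector along 230° is (sin 230°, cos 230°) = (-0.7660, -0.6428).
Slope in that direction = a·(-0.7660) + b·(-0.6428) = −0.55054.
Apparent dip = arctan|0.55054| = 28.8° (true dip is 37.7°, so apparent ≤ true as expected).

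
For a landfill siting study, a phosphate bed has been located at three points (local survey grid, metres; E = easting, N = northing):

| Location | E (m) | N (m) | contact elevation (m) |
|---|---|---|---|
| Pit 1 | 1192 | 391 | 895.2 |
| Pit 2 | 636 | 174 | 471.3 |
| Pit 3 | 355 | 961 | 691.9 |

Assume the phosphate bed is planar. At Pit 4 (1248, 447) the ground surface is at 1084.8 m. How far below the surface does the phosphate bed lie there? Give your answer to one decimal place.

130.3 m

Let the plane be z = a·E + b·N + c.
Pit 2−Pit 1: −556a − 217b = −423.9;  Pit 3−Pit 1: −837a + 570b = −203.3.
Solving gives a = 0.573141, b = 0.484946.
Then c = 895.2 − a·1192 − b·391 = 22.40.
At (1248, 447): z_contact = 715.28 + 216.77 + 22.40 = 954.45 m.
Depth below ground = 1084.8 − 954.45 = 130.3 m.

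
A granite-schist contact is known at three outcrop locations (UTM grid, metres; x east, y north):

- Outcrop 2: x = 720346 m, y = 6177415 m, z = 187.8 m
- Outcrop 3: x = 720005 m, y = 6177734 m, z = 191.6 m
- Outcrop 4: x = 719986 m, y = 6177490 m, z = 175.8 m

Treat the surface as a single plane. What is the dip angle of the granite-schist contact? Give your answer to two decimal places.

4.38°

Two edge vectors: Outcrop 2→Outcrop 3 = (-341, 319, 3.8), Outcrop 2→Outcrop 4 = (-360, 75, -12).
Normal n = (Outcrop 2→Outcrop 3) × (Outcrop 2→Outcrop 4) = (-4113, -5460, 89265).
So ∂z/∂x = −n_x/n_z = 0.04608 and ∂z/∂y = −n_y/n_z = 0.06117.
Gradient magnitude |∇z| = √(a² + b²) = √(0.00212 + 0.00374) = 0.07658.
True dip = arctan(0.07658) = 4.38°, dipping toward SW (azimuth ≈ 217°).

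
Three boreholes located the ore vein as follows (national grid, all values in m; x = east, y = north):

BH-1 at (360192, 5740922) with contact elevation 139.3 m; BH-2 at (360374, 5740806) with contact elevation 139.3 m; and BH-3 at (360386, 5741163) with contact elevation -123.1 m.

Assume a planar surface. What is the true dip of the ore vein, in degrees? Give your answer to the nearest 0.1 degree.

40.5°

Let the plane be z = a·x + b·y + c.
BH-2−BH-1: 182a − 116b = 0;  BH-3−BH-1: 194a + 241b = −262.4.
Solving gives a = −0.45864, b = −0.71960.
Gradient magnitude |∇z| = √(a² + b²) = √(0.21035 + 0.51782) = 0.85333.
True dip = arctan(0.85333) = 40.5°, dipping toward NNE (azimuth ≈ 033°).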